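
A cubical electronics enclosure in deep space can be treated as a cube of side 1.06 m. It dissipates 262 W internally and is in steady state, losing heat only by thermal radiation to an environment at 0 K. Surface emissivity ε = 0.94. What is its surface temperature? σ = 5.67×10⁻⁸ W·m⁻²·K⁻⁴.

T ≈ 164 K

Steady state: internal power = radiated power, P = εσA T⁴.
Radiating area A = 6L² = 6.742 m².
T⁴ = P/(εσA) = 262/(0.94·5.67×10⁻⁸·6.742) = 7.292×10⁸ K⁴.
T = (7.292×10⁸)^(1/4).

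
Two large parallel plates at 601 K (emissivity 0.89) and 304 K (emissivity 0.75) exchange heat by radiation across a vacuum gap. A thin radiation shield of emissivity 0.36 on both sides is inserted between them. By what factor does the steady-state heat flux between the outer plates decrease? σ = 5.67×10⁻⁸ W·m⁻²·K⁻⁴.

Without shield: q₀ = σΔ(T⁴)/(1/ε₁+1/ε₂−1) with denominator 1.457.
With shield the two gaps are in series; the resistances add: (1/ε₁+1/ε_s−1)+(1/ε_s+1/ε₂−1) = 2.901+3.111 = 6.012.
Heat-flux ratio q₀/q = 6.012/1.457.

factor ≈ 4.13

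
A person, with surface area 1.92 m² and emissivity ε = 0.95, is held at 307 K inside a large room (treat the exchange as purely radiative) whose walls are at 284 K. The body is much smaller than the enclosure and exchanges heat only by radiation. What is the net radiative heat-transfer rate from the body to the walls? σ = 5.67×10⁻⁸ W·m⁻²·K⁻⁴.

P_net ≈ 246 W

For a small grey body in a large enclosure: P_net = εσA(T_body⁴ − T_wall⁴).
A = 1.92 m²; T_body⁴ − T_wall⁴ = 8.883×10⁹ − 6.505×10⁹ = 2.377×10⁹ K⁴.
|P_net| = 0.95·5.67×10⁻⁸·1.920·2.377×10⁹.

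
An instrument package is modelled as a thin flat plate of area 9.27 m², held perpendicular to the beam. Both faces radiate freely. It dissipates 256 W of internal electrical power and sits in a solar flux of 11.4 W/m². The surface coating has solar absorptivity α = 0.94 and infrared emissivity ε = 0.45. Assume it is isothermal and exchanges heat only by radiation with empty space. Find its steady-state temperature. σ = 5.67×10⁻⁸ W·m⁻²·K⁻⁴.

T ≈ 166 K

At steady state, absorbed solar power + internal power = radiated power.
Absorbed: α·S·A_cross = 0.94·11.4·9.270 = 99.34 W (cross-section A).
Total input = 99.34 + 256 = 355.3 W.
Radiated: εσ·A_surf·T⁴ with A_surf = 2A = 18.54 m².
T⁴ = 355.3/(0.45·5.67×10⁻⁸·18.54) = 7.512×10⁸ K⁴.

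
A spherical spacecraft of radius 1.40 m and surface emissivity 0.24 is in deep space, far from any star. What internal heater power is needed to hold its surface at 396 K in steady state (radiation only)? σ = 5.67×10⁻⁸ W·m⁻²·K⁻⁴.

P = εσ·4πr²·T⁴.
4πr² = 24.63 m²; T⁴ = 2.459×10¹⁰ K⁴.
P = 0.24·5.67×10⁻⁸·24.63·2.459×10¹⁰.

P ≈ 8240 W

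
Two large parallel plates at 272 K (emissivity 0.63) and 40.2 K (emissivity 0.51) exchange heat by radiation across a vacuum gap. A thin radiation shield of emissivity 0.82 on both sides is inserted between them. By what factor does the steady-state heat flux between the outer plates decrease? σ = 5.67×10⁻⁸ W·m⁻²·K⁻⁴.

factor ≈ 1.56

Without shield: q₀ = σΔ(T⁴)/(1/ε₁+1/ε₂−1) with denominator 2.548.
With shield the two gaps are in series; the resistances add: (1/ε₁+1/ε_s−1)+(1/ε_s+1/ε₂−1) = 1.807+2.180 = 3.987.
Heat-flux ratio q₀/q = 3.987/2.548.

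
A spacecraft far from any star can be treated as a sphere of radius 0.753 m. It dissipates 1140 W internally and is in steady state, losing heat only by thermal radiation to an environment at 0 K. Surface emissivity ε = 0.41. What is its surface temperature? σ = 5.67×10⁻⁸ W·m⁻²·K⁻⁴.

T ≈ 288 K

Steady state: internal power = radiated power, P = εσA T⁴.
Radiating area A = 4πr² = 7.125 m².
T⁴ = P/(εσA) = 1140/(0.41·5.67×10⁻⁸·7.125) = 6.882×10⁹ K⁴.
T = (6.882×10⁹)^(1/4).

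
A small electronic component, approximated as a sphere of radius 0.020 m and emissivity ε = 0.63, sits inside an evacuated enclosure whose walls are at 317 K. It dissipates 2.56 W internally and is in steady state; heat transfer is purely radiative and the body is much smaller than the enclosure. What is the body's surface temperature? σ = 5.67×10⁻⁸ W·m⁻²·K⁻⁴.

For a small grey body in a large enclosure, net radiated power = εσA(T⁴ − T_w⁴).
Steady state: P = εσA(T⁴ − T_w⁴) with A = 4πr² = 0.005027 m².
T⁴ = P/(εσA) + T_w⁴ = 2.56/(0.63·5.67×10⁻⁸·0.005027) + (317)⁴
    = 1.426×10¹⁰ + 1.010×10¹⁰ = 2.436×10¹⁰ K⁴.

T ≈ 395 K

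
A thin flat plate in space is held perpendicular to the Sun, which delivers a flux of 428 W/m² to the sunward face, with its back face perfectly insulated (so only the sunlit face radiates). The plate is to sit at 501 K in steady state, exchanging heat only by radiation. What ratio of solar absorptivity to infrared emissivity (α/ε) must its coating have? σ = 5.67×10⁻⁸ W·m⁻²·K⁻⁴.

α/ε ≈ 8.35

Balance: αS·A = εσ·1A·T⁴ ⇒ α/ε = σT⁴/S.
α/ε = 5.67×10⁻⁸·(501)⁴/428 = 5.67×10⁻⁸·6.300×10¹⁰/428.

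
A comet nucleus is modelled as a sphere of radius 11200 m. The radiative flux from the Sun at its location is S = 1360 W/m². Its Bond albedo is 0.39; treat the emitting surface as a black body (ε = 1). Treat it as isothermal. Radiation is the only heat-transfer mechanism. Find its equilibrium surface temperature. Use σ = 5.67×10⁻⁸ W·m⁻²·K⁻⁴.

At equilibrium, absorbed power = emitted power.
Absorbing cross-section = πr² = 3.941×10⁸ m²; emitting surface = 4πr² = 1.576×10⁹ m² (ratio 4).
(1−a)S·A_cross = εσ·A_surf·T⁴  ⇒  T⁴ = (1−a)S/(4σ).
T⁴ = 0.610·1360/(4·5.67×10⁻⁸) = 3.658×10⁹ K⁴.
T = (3.658×10⁹)^(1/4).

T ≈ 246 K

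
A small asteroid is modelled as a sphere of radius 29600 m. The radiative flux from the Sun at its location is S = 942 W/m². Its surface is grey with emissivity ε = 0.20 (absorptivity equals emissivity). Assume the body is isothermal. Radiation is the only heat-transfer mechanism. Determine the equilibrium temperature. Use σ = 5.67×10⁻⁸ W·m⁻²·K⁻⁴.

At equilibrium, absorbed power = emitted power.
Absorbing cross-section = πr² = 2.753×10⁹ m²; emitting surface = 4πr² = 1.101×10¹⁰ m² (ratio 4).
εS·A_cross = εσ·A_surf·T⁴  ⇒  T⁴ = S/(4σ)   (ε cancels).
T⁴ = 942/(4·5.67×10⁻⁸) = 4.153×10⁹ K⁴.
T = (4.153×10⁹)^(1/4).

T ≈ 254 K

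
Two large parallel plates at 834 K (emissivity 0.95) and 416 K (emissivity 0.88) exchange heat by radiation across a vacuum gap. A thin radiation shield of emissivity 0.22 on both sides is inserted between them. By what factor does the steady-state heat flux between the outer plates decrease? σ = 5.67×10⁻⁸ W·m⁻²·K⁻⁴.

Without shield: q₀ = σΔ(T⁴)/(1/ε₁+1/ε₂−1) with denominator 1.189.
With shield the two gaps are in series; the resistances add: (1/ε₁+1/ε_s−1)+(1/ε_s+1/ε₂−1) = 4.598+4.682 = 9.280.
Heat-flux ratio q₀/q = 9.280/1.189.

factor ≈ 7.80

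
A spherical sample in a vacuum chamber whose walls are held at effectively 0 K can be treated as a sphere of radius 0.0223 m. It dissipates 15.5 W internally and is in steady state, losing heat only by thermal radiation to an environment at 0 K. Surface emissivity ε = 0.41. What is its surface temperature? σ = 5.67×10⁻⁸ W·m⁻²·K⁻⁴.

T ≈ 572 K

Steady state: internal power = radiated power, P = εσA T⁴.
Radiating area A = 4πr² = 0.006249 m².
T⁴ = P/(εσA) = 15.5/(0.41·5.67×10⁻⁸·0.006249) = 1.067×10¹¹ K⁴.
T = (1.067×10¹¹)^(1/4).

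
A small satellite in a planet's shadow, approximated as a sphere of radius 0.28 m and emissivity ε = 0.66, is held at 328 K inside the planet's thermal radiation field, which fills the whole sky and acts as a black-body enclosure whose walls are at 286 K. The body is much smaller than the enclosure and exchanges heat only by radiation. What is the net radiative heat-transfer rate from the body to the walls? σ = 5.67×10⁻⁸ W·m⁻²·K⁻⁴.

P_net ≈ 180 W

For a small grey body in a large enclosure: P_net = εσA(T_body⁴ − T_wall⁴).
A = 4πr² = 0.9852 m²; T_body⁴ − T_wall⁴ = 1.157×10¹⁰ − 6.691×10⁹ = 4.884×10⁹ K⁴.
|P_net| = 0.66·5.67×10⁻⁸·0.9852·4.884×10⁹.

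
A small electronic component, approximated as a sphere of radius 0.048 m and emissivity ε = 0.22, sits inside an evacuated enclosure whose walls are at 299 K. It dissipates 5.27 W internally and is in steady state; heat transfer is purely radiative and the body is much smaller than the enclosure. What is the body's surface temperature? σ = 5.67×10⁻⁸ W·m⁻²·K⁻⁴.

T ≈ 388 K

For a small grey body in a large enclosure, net radiated power = εσA(T⁴ − T_w⁴).
Steady state: P = εσA(T⁴ − T_w⁴) with A = 4πr² = 0.02895 m².
T⁴ = P/(εσA) + T_w⁴ = 5.27/(0.22·5.67×10⁻⁸·0.02895) + (299)⁴
    = 1.459×10¹⁰ + 7.993×10⁹ = 2.258×10¹⁰ K⁴.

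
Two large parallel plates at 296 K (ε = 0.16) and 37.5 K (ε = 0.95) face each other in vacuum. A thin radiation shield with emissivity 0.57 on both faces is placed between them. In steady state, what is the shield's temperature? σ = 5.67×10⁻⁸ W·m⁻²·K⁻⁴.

In steady state the net flux on the hot side equals that on the cold side.
σ(T₁⁴−T_s⁴)/D₁ = σ(T_s⁴−T₂⁴)/D₂, with D₁ = 1/ε₁+1/ε_s−1 = 7.004, D₂ = 1/ε_s+1/ε₂−1 = 1.807.
Solve for T_s⁴: T_s⁴ = (D₂·T₁⁴ + D₁·T₂⁴)/(D₁+D₂) = 1.576×10⁹ K⁴.

T_s ≈ 199 K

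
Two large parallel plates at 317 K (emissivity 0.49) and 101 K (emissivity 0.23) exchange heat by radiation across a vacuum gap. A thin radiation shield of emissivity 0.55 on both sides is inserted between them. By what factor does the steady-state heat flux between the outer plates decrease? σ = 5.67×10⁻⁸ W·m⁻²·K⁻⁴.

factor ≈ 1.49

Without shield: q₀ = σΔ(T⁴)/(1/ε₁+1/ε₂−1) with denominator 5.389.
With shield the two gaps are in series; the resistances add: (1/ε₁+1/ε_s−1)+(1/ε_s+1/ε₂−1) = 2.859+5.166 = 8.025.
Heat-flux ratio q₀/q = 8.025/5.389.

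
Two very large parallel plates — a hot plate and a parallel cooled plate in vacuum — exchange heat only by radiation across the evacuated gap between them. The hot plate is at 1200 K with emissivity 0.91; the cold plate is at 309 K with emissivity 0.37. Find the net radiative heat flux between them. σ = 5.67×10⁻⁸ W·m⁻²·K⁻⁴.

q ≈ 41800 W/m²

For two infinite grey parallel plates, q = σ(T₁⁴ − T₂⁴)/(1/ε₁ + 1/ε₂ − 1).
T₁⁴ − T₂⁴ = 2.074×10¹² − 9.117×10⁹ = 2.064×10¹² K⁴.
1/ε₁ + 1/ε₂ − 1 = 1.099 + 2.703 − 1 = 2.802.
q = 5.67×10⁻⁸ × 2.064×10¹² / 2.802.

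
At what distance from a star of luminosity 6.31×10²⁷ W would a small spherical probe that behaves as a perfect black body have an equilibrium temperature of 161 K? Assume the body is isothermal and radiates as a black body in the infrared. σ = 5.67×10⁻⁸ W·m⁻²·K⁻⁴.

For an isothermal black-emitting sphere, (1−a)S·πr² = σ·4πr²·T⁴ ⇒ S = 4σT⁴/(1−a).
S = 4·5.67×10⁻⁸·(161)⁴/1.00 = 152.4 W/m².
Flux falls as S = L/(4πd²), so d = √(L/(4πS)) = √(6.31×10²⁷/(4π·152.4)).

d ≈ 1.82×10¹² m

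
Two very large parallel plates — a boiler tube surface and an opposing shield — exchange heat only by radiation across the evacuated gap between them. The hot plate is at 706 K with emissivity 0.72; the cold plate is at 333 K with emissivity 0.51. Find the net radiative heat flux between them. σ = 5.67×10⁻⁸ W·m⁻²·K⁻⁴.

For two infinite grey parallel plates, q = σ(T₁⁴ − T₂⁴)/(1/ε₁ + 1/ε₂ − 1).
T₁⁴ − T₂⁴ = 2.484×10¹¹ − 1.230×10¹⁰ = 2.361×10¹¹ K⁴.
1/ε₁ + 1/ε₂ − 1 = 1.389 + 1.961 − 1 = 2.350.
q = 5.67×10⁻⁸ × 2.361×10¹¹ / 2.350.

q ≈ 5700 W/m²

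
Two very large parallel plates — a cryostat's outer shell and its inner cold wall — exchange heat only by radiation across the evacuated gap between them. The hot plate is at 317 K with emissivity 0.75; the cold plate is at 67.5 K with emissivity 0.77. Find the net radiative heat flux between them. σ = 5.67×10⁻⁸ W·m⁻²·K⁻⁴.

q ≈ 350 W/m²

For two infinite grey parallel plates, q = σ(T₁⁴ − T₂⁴)/(1/ε₁ + 1/ε₂ − 1).
T₁⁴ − T₂⁴ = 1.010×10¹⁰ − 2.076×10⁷ = 1.008×10¹⁰ K⁴.
1/ε₁ + 1/ε₂ − 1 = 1.333 + 1.299 − 1 = 1.632.
q = 5.67×10⁻⁸ × 1.008×10¹⁰ / 1.632.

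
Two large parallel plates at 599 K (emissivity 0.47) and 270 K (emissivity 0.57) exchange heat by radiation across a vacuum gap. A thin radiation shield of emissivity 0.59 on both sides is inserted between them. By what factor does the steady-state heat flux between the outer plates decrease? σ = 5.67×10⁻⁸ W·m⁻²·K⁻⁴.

factor ≈ 1.83

Without shield: q₀ = σΔ(T⁴)/(1/ε₁+1/ε₂−1) with denominator 2.882.
With shield the two gaps are in series; the resistances add: (1/ε₁+1/ε_s−1)+(1/ε_s+1/ε₂−1) = 2.823+2.449 = 5.272.
Heat-flux ratio q₀/q = 5.272/2.882.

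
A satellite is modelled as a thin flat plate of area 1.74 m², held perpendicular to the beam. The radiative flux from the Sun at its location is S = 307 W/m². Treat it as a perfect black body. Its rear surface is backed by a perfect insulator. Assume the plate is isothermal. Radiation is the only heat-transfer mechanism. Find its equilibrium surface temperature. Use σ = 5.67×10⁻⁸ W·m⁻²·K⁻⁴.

T ≈ 271 K

At equilibrium, absorbed power = emitted power.
Absorbing cross-section = A = 1.740 m²; emitting surface = A = 1.740 m² (ratio 1).
S·A_cross = εσ·A_surf·T⁴  ⇒  T⁴ = S/(1σ).
T⁴ = 1.00·307/(1·5.67×10⁻⁸) = 5.414×10⁹ K⁴.
T = (5.414×10⁹)^(1/4).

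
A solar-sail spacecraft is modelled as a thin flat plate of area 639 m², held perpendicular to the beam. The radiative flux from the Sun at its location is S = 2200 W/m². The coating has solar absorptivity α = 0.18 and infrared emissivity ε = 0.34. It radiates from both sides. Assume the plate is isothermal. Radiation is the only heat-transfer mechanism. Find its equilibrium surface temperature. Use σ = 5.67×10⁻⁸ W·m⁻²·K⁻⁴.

T ≈ 318 K

At equilibrium, absorbed power = emitted power.
Absorbing cross-section = A = 639.0 m²; emitting surface = 2A = 1278 m² (ratio 2).
αS·A_cross = εσ·A_surf·T⁴  ⇒  T⁴ = αS/(ε·2σ).
T⁴ = 0.180·2200/(0.34·2·5.67×10⁻⁸) = 1.027×10¹⁰ K⁴.
T = (1.027×10¹⁰)^(1/4).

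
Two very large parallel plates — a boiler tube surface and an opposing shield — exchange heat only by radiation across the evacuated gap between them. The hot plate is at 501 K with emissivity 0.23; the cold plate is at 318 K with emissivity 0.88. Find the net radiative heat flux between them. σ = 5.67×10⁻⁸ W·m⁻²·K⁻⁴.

q ≈ 667 W/m²

For two infinite grey parallel plates, q = σ(T₁⁴ − T₂⁴)/(1/ε₁ + 1/ε₂ − 1).
T₁⁴ − T₂⁴ = 6.300×10¹⁰ − 1.023×10¹⁰ = 5.278×10¹⁰ K⁴.
1/ε₁ + 1/ε₂ − 1 = 4.348 + 1.136 − 1 = 4.484.
q = 5.67×10⁻⁸ × 5.278×10¹⁰ / 4.484.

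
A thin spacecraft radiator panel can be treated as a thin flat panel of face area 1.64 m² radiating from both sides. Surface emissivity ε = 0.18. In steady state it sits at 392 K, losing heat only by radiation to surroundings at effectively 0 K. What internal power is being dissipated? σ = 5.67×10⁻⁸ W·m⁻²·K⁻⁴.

Steady state: P = εσA T⁴.
A = 2·1.64 = 3.280 m²; T⁴ = (392)⁴ = 2.361×10¹⁰ K⁴.
P = 0.18 × 5.67×10⁻⁸ × 3.280 × 2.361×10¹⁰.

P ≈ 790 W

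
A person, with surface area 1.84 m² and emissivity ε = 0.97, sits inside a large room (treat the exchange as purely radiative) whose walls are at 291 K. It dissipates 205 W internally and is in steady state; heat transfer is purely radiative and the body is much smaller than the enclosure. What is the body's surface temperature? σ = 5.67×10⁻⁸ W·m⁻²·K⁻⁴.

For a small grey body in a large enclosure, net radiated power = εσA(T⁴ − T_w⁴).
Steady state: P = εσA(T⁴ − T_w⁴) with A = 1.84 m².
T⁴ = P/(εσA) + T_w⁴ = 205/(0.97·5.67×10⁻⁸·1.840) + (291)⁴
    = 2.026×10⁹ + 7.171×10⁹ = 9.197×10⁹ K⁴.

T ≈ 310 K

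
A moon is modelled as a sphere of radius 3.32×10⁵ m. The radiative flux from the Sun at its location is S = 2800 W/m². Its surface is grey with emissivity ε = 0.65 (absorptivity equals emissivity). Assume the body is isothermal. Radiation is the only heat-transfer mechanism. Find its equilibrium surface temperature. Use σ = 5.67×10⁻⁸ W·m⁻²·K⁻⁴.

T ≈ 333 K

At equilibrium, absorbed power = emitted power.
Absorbing cross-section = πr² = 3.463×10¹¹ m²; emitting surface = 4πr² = 1.385×10¹² m² (ratio 4).
εS·A_cross = εσ·A_surf·T⁴  ⇒  T⁴ = S/(4σ)   (ε cancels).
T⁴ = 2800/(4·5.67×10⁻⁸) = 1.235×10¹⁰ K⁴.
T = (1.235×10¹⁰)^(1/4).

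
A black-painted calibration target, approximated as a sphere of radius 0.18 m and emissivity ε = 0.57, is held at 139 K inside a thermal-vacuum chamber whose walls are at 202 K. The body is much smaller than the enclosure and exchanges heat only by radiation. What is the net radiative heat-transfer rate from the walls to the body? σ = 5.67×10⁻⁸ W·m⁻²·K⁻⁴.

For a small grey body in a large enclosure: P_net = εσA(T_body⁴ − T_wall⁴).
A = 4πr² = 0.4072 m²; T_body⁴ − T_wall⁴ = 3.733×10⁸ − 1.665×10⁹ = -1.292×10⁹ K⁴.
|P_net| = 0.57·5.67×10⁻⁸·0.4072·1.292×10⁹.

P_net ≈ 17.0 W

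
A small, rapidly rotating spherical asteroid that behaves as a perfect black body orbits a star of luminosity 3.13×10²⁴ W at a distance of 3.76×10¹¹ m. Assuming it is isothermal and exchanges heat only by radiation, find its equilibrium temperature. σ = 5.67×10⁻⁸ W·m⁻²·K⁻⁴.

First find the stellar flux at distance d: S = L/(4πd²) = 3.13×10²⁴/(4π·(3.76×10¹¹)²) = 1.762 W/m².
For an isothermal sphere, absorbed (1−a)S·πr² = emitted σ·4πr²·T⁴, so T⁴ = (1−a)S/(4σ).
T⁴ = 1.00·1.762/(4·5.67×10⁻⁸) = 7.768×10⁶ K⁴.

T ≈ 52.8 K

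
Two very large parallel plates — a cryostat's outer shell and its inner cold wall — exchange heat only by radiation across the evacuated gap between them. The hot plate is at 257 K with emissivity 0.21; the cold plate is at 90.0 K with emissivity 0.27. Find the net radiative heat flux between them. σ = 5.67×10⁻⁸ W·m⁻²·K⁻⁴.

q ≈ 32.6 W/m²

For two infinite grey parallel plates, q = σ(T₁⁴ − T₂⁴)/(1/ε₁ + 1/ε₂ − 1).
T₁⁴ − T₂⁴ = 4.362×10⁹ − 6.561×10⁷ = 4.297×10⁹ K⁴.
1/ε₁ + 1/ε₂ − 1 = 4.762 + 3.704 − 1 = 7.466.
q = 5.67×10⁻⁸ × 4.297×10⁹ / 7.466.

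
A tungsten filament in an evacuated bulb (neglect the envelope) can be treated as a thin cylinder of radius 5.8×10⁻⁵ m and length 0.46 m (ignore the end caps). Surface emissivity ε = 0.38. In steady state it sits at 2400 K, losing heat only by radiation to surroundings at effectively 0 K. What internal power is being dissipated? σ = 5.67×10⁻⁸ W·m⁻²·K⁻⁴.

Steady state: P = εσA T⁴.
A = 2πrL = 1.676×10⁻⁴ m²; T⁴ = (2400)⁴ = 3.318×10¹³ K⁴.
P = 0.38 × 5.67×10⁻⁸ × 1.676×10⁻⁴ × 3.318×10¹³.

P ≈ 120 W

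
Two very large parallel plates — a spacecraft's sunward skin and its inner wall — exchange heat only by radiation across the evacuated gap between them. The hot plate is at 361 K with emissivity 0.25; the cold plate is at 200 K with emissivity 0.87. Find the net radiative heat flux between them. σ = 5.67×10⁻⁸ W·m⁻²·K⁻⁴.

q ≈ 210 W/m²

For two infinite grey parallel plates, q = σ(T₁⁴ − T₂⁴)/(1/ε₁ + 1/ε₂ − 1).
T₁⁴ − T₂⁴ = 1.698×10¹⁰ − 1.600×10⁹ = 1.538×10¹⁰ K⁴.
1/ε₁ + 1/ε₂ − 1 = 4.000 + 1.149 − 1 = 4.149.
q = 5.67×10⁻⁸ × 1.538×10¹⁰ / 4.149.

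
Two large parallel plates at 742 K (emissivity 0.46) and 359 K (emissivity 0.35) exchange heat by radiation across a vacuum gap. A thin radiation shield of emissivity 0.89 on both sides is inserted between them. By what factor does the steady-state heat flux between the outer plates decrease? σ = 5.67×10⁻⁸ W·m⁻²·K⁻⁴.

factor ≈ 1.31

Without shield: q₀ = σΔ(T⁴)/(1/ε₁+1/ε₂−1) with denominator 4.031.
With shield the two gaps are in series; the resistances add: (1/ε₁+1/ε_s−1)+(1/ε_s+1/ε₂−1) = 2.298+2.981 = 5.278.
Heat-flux ratio q₀/q = 5.278/4.031.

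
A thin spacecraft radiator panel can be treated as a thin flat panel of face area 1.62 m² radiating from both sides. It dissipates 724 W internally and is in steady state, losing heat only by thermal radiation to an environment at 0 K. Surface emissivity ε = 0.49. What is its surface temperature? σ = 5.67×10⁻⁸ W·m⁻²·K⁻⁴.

Steady state: internal power = radiated power, P = εσA T⁴.
Radiating area A = 2·1.62 = 3.240 m².
T⁴ = P/(εσA) = 724/(0.49·5.67×10⁻⁸·3.240) = 8.043×10⁹ K⁴.
T = (8.043×10⁹)^(1/4).

T ≈ 299 K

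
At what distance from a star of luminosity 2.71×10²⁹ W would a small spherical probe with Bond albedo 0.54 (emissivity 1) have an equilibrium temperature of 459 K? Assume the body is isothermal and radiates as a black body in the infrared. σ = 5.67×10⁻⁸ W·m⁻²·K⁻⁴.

d ≈ 9.93×10¹¹ m

For an isothermal black-emitting sphere, (1−a)S·πr² = σ·4πr²·T⁴ ⇒ S = 4σT⁴/(1−a).
S = 4·5.67×10⁻⁸·(459)⁴/0.460 = 21880 W/m².
Flux falls as S = L/(4πd²), so d = √(L/(4πS)) = √(2.71×10²⁹/(4π·21880)).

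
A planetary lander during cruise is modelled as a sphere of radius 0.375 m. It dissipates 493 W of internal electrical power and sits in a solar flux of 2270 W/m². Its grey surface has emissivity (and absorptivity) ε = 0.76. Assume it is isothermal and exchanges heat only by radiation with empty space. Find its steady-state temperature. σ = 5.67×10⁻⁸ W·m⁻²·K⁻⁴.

T ≈ 358 K

At steady state, absorbed solar power + internal power = radiated power.
Absorbed: α·S·A_cross = 0.76·2270·0.4418 = 762.2 W (cross-section πr²).
Total input = 762.2 + 493 = 1255 W.
Radiated: εσ·A_surf·T⁴ with A_surf = 4πr² = 1.767 m².
T⁴ = 1255/(0.76·5.67×10⁻⁸·1.767) = 1.648×10¹⁰ K⁴.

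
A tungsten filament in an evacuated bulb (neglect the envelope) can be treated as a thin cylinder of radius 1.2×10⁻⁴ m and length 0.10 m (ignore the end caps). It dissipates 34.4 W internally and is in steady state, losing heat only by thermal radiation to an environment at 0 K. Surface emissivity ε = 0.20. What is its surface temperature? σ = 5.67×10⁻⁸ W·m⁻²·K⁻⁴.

T ≈ 2520 K

Steady state: internal power = radiated power, P = εσA T⁴.
Radiating area A = 2πrL = 7.540×10⁻⁵ m².
T⁴ = P/(εσA) = 34.4/(0.20·5.67×10⁻⁸·7.540×10⁻⁵) = 4.023×10¹³ K⁴.
T = (4.023×10¹³)^(1/4).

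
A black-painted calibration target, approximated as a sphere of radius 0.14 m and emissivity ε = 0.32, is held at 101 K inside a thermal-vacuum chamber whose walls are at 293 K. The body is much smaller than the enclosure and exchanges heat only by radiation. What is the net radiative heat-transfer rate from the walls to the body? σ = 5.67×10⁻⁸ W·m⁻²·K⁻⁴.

P_net ≈ 32.5 W

For a small grey body in a large enclosure: P_net = εσA(T_body⁴ − T_wall⁴).
A = 4πr² = 0.2463 m²; T_body⁴ − T_wall⁴ = 1.041×10⁸ − 7.370×10⁹ = -7.266×10⁹ K⁴.
|P_net| = 0.32·5.67×10⁻⁸·0.2463·7.266×10⁹.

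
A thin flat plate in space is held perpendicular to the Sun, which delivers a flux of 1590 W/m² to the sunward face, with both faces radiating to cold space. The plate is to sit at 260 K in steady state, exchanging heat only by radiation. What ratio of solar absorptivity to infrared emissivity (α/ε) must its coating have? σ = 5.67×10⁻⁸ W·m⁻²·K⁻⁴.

α/ε ≈ 0.326

Balance: αS·A = εσ·2A·T⁴ ⇒ α/ε = 2σT⁴/S.
α/ε = 2·5.67×10⁻⁸·(260)⁴/1590 = 2·5.67×10⁻⁸·4.570×10⁹/1590.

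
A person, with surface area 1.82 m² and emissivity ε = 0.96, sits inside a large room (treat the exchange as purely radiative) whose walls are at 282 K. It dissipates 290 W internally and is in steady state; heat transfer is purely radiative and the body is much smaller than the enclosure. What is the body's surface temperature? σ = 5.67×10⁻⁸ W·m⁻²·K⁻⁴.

For a small grey body in a large enclosure, net radiated power = εσA(T⁴ − T_w⁴).
Steady state: P = εσA(T⁴ − T_w⁴) with A = 1.82 m².
T⁴ = P/(εσA) + T_w⁴ = 290/(0.96·5.67×10⁻⁸·1.820) + (282)⁴
    = 2.927×10⁹ + 6.324×10⁹ = 9.251×10⁹ K⁴.

T ≈ 310 K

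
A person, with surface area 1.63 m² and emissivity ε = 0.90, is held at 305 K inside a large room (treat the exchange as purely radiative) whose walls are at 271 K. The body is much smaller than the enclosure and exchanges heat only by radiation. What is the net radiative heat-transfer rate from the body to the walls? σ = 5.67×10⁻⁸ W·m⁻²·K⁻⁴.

For a small grey body in a large enclosure: P_net = εσA(T_body⁴ − T_wall⁴).
A = 1.63 m²; T_body⁴ − T_wall⁴ = 8.654×10⁹ − 5.394×10⁹ = 3.260×10⁹ K⁴.
|P_net| = 0.90·5.67×10⁻⁸·1.630·3.260×10⁹.

P_net ≈ 271 W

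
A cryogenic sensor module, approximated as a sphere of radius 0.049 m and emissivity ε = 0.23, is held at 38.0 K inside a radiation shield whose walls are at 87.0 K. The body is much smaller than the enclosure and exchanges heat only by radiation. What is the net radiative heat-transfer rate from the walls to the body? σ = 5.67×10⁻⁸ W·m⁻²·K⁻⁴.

For a small grey body in a large enclosure: P_net = εσA(T_body⁴ − T_wall⁴).
A = 4πr² = 0.03017 m²; T_body⁴ − T_wall⁴ = 2.085×10⁶ − 5.729×10⁷ = -5.520×10⁷ K⁴.
|P_net| = 0.23·5.67×10⁻⁸·0.03017·5.520×10⁷.

P_net ≈ 0.0217 W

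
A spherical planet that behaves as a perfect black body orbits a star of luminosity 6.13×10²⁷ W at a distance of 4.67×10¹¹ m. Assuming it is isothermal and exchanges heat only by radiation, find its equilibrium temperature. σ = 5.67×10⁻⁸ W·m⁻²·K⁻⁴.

T ≈ 315 K

First find the stellar flux at distance d: S = L/(4πd²) = 6.13×10²⁷/(4π·(4.67×10¹¹)²) = 2237 W/m².
For an isothermal sphere, absorbed (1−a)S·πr² = emitted σ·4πr²·T⁴, so T⁴ = (1−a)S/(4σ).
T⁴ = 1.00·2237/(4·5.67×10⁻⁸) = 9.862×10⁹ K⁴.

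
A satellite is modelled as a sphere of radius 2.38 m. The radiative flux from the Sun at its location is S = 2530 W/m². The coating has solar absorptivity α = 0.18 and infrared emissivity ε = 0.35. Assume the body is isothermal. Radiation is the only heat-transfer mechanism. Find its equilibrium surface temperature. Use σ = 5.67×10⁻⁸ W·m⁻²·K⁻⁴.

At equilibrium, absorbed power = emitted power.
Absorbing cross-section = πr² = 17.80 m²; emitting surface = 4πr² = 71.18 m² (ratio 4).
αS·A_cross = εσ·A_surf·T⁴  ⇒  T⁴ = αS/(ε·4σ).
T⁴ = 0.180·2530/(0.35·4·5.67×10⁻⁸) = 5.737×10⁹ K⁴.
T = (5.737×10⁹)^(1/4).

T ≈ 275 K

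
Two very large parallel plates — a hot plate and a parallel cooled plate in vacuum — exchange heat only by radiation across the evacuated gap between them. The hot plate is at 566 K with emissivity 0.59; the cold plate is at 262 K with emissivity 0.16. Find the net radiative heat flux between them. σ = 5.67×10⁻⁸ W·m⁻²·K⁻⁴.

q ≈ 799 W/m²

For two infinite grey parallel plates, q = σ(T₁⁴ − T₂⁴)/(1/ε₁ + 1/ε₂ − 1).
T₁⁴ − T₂⁴ = 1.026×10¹¹ − 4.712×10⁹ = 9.792×10¹⁰ K⁴.
1/ε₁ + 1/ε₂ − 1 = 1.695 + 6.250 − 1 = 6.945.
q = 5.67×10⁻⁸ × 9.792×10¹⁰ / 6.945.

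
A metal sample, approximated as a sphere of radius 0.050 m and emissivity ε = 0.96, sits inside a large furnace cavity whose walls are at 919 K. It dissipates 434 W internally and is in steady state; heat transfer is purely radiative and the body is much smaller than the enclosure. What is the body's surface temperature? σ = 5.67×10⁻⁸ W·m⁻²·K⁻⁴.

T ≈ 992 K

For a small grey body in a large enclosure, net radiated power = εσA(T⁴ − T_w⁴).
Steady state: P = εσA(T⁴ − T_w⁴) with A = 4πr² = 0.03142 m².
T⁴ = P/(εσA) + T_w⁴ = 434/(0.96·5.67×10⁻⁸·0.03142) + (919)⁴
    = 2.538×10¹¹ + 7.133×10¹¹ = 9.671×10¹¹ K⁴.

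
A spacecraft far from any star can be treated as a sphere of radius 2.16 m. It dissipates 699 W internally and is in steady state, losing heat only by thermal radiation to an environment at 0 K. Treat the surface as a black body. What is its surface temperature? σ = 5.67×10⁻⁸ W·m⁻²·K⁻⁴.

Steady state: internal power = radiated power, P = εσA T⁴.
Radiating area A = 4πr² = 58.63 m².
T⁴ = P/(εσA) = 699/(1.0·5.67×10⁻⁸·58.63) = 2.103×10⁸ K⁴.
T = (2.103×10⁸)^(1/4).

T ≈ 120 K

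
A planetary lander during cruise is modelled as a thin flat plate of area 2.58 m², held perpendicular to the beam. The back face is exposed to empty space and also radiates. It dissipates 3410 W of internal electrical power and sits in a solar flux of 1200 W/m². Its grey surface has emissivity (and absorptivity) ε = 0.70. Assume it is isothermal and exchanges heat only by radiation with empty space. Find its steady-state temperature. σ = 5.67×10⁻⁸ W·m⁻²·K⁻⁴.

T ≈ 406 K

At steady state, absorbed solar power + internal power = radiated power.
Absorbed: α·S·A_cross = 0.70·1200·2.580 = 2167 W (cross-section A).
Total input = 2167 + 3410 = 5577 W.
Radiated: εσ·A_surf·T⁴ with A_surf = 2A = 5.160 m².
T⁴ = 5577/(0.70·5.67×10⁻⁸·5.160) = 2.723×10¹⁰ K⁴.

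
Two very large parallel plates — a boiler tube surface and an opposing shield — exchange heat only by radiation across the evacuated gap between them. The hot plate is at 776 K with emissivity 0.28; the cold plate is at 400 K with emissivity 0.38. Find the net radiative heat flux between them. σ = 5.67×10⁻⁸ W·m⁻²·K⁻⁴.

For two infinite grey parallel plates, q = σ(T₁⁴ − T₂⁴)/(1/ε₁ + 1/ε₂ − 1).
T₁⁴ − T₂⁴ = 3.626×10¹¹ − 2.560×10¹⁰ = 3.370×10¹¹ K⁴.
1/ε₁ + 1/ε₂ − 1 = 3.571 + 2.632 − 1 = 5.203.
q = 5.67×10⁻⁸ × 3.370×10¹¹ / 5.203.

q ≈ 3670 W/m²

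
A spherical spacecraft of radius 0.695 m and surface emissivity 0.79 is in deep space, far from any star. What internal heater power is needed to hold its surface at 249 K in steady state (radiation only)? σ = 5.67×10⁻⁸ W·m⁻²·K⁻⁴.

P ≈ 1050 W

P = εσ·4πr²·T⁴.
4πr² = 6.070 m²; T⁴ = 3.844×10⁹ K⁴.
P = 0.79·5.67×10⁻⁸·6.070·3.844×10⁹.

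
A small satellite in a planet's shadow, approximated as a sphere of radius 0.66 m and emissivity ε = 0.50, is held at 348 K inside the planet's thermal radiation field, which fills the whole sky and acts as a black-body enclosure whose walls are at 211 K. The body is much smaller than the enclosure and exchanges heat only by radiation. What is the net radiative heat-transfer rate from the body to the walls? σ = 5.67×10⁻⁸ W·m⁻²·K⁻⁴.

P_net ≈ 1970 W

For a small grey body in a large enclosure: P_net = εσA(T_body⁴ − T_wall⁴).
A = 4πr² = 5.474 m²; T_body⁴ − T_wall⁴ = 1.467×10¹⁰ − 1.982×10⁹ = 1.268×10¹⁰ K⁴.
|P_net| = 0.50·5.67×10⁻⁸·5.474·1.268×10¹⁰.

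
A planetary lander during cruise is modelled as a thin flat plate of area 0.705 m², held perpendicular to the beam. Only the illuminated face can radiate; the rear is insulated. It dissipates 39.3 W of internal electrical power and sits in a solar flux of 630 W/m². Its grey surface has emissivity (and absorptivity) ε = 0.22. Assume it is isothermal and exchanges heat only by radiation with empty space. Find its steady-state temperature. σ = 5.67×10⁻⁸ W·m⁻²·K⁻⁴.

T ≈ 353 K

At steady state, absorbed solar power + internal power = radiated power.
Absorbed: α·S·A_cross = 0.22·630·0.7050 = 97.71 W (cross-section A).
Total input = 97.71 + 39.3 = 137.0 W.
Radiated: εσ·A_surf·T⁴ with A_surf = A = 0.7050 m².
T⁴ = 137.0/(0.22·5.67×10⁻⁸·0.7050) = 1.558×10¹⁰ K⁴.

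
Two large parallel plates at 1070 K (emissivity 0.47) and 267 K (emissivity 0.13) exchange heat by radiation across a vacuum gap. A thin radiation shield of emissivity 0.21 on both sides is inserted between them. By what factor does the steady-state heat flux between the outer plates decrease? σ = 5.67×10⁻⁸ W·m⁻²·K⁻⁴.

factor ≈ 1.97

Without shield: q₀ = σΔ(T⁴)/(1/ε₁+1/ε₂−1) with denominator 8.820.
With shield the two gaps are in series; the resistances add: (1/ε₁+1/ε_s−1)+(1/ε_s+1/ε₂−1) = 5.890+11.45 = 17.34.
Heat-flux ratio q₀/q = 17.34/8.820.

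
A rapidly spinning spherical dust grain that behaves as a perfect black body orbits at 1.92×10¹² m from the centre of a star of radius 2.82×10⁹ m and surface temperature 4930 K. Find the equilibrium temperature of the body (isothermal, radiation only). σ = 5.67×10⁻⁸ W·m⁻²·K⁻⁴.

The star's surface emits σT_*⁴; at distance d the flux is S = σT_*⁴(R_*/d)².
S = 5.67×10⁻⁸·(4930)⁴·(2.82×10⁹/1.92×10¹²)² = 72.25 W/m².
For an isothermal sphere T⁴ = (1−a)S/(4σ) = 3.186×10⁸ K⁴.

T ≈ 134 K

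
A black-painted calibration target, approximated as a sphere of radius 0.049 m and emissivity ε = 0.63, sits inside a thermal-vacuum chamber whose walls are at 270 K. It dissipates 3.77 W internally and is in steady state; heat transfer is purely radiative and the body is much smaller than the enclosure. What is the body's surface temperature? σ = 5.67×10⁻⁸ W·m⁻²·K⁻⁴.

T ≈ 306 K

For a small grey body in a large enclosure, net radiated power = εσA(T⁴ − T_w⁴).
Steady state: P = εσA(T⁴ − T_w⁴) with A = 4πr² = 0.03017 m².
T⁴ = P/(εσA) + T_w⁴ = 3.77/(0.63·5.67×10⁻⁸·0.03017) + (270)⁴
    = 3.498×10⁹ + 5.314×10⁹ = 8.812×10⁹ K⁴.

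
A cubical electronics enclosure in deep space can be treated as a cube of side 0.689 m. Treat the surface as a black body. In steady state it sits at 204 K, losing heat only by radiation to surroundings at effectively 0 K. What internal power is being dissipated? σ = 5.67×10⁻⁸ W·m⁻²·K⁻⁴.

Steady state: P = εσA T⁴.
A = 6L² = 2.848 m²; T⁴ = (204)⁴ = 1.732×10⁹ K⁴.
P = 1.0 × 5.67×10⁻⁸ × 2.848 × 1.732×10⁹.

P ≈ 280 W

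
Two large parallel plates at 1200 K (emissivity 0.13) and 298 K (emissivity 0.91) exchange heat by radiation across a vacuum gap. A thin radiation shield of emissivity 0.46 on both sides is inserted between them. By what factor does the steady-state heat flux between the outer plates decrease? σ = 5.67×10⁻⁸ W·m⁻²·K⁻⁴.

Without shield: q₀ = σΔ(T⁴)/(1/ε₁+1/ε₂−1) with denominator 7.791.
With shield the two gaps are in series; the resistances add: (1/ε₁+1/ε_s−1)+(1/ε_s+1/ε₂−1) = 8.866+2.273 = 11.14.
Heat-flux ratio q₀/q = 11.14/7.791.

factor ≈ 1.43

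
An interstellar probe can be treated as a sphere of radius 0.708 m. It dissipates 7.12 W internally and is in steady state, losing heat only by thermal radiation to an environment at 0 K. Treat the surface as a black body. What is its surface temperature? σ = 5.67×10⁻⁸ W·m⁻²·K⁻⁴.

T ≈ 66.8 K

Steady state: internal power = radiated power, P = εσA T⁴.
Radiating area A = 4πr² = 6.299 m².
T⁴ = P/(εσA) = 7.12/(1.0·5.67×10⁻⁸·6.299) = 1.994×10⁷ K⁴.
T = (1.994×10⁷)^(1/4).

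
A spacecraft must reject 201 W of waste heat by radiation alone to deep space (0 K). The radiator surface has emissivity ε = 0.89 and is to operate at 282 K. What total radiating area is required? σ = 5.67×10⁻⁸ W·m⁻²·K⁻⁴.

P = εσA T⁴ ⇒ A = P/(εσT⁴).
T⁴ = 6.324×10⁹ K⁴.
A = 201/(0.89 × 5.67×10⁻⁸ × 6.324×10⁹).

A ≈ 0.630 m²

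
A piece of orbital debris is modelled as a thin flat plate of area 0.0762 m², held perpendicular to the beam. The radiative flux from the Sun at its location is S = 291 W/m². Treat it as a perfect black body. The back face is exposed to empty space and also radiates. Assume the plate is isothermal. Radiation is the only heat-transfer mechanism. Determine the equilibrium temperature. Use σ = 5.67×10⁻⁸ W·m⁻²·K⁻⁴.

At equilibrium, absorbed power = emitted power.
Absorbing cross-section = A = 0.07620 m²; emitting surface = 2A = 0.1524 m² (ratio 2).
S·A_cross = εσ·A_surf·T⁴  ⇒  T⁴ = S/(2σ).
T⁴ = 1.00·291/(2·5.67×10⁻⁸) = 2.566×10⁹ K⁴.
T = (2.566×10⁹)^(1/4).

T ≈ 225 K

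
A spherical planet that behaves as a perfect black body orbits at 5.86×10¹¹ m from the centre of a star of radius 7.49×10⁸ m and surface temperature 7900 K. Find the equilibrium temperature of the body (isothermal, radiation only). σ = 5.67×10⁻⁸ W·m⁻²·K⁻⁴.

T ≈ 200 K

The star's surface emits σT_*⁴; at distance d the flux is S = σT_*⁴(R_*/d)².
S = 5.67×10⁻⁸·(7900)⁴·(7.49×10⁸/5.86×10¹¹)² = 360.8 W/m².
For an isothermal sphere T⁴ = (1−a)S/(4σ) = 1.591×10⁹ K⁴.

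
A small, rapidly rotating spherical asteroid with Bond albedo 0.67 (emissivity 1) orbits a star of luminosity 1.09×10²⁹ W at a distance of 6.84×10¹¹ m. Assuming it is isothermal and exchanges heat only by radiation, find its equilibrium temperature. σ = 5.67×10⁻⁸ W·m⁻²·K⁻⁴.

First find the stellar flux at distance d: S = L/(4πd²) = 1.09×10²⁹/(4π·(6.84×10¹¹)²) = 18540 W/m².
For an isothermal sphere, absorbed (1−a)S·πr² = emitted σ·4πr²·T⁴, so T⁴ = (1−a)S/(4σ).
T⁴ = 0.330·18540/(4·5.67×10⁻⁸) = 2.698×10¹⁰ K⁴.

T ≈ 405 K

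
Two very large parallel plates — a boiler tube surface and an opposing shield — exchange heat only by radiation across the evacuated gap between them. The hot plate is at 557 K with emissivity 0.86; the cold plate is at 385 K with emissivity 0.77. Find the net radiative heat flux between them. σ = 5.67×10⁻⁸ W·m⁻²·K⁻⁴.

For two infinite grey parallel plates, q = σ(T₁⁴ − T₂⁴)/(1/ε₁ + 1/ε₂ − 1).
T₁⁴ − T₂⁴ = 9.625×10¹⁰ − 2.197×10¹⁰ = 7.428×10¹⁰ K⁴.
1/ε₁ + 1/ε₂ − 1 = 1.163 + 1.299 − 1 = 1.461.
q = 5.67×10⁻⁸ × 7.428×10¹⁰ / 1.461.

q ≈ 2880 W/m²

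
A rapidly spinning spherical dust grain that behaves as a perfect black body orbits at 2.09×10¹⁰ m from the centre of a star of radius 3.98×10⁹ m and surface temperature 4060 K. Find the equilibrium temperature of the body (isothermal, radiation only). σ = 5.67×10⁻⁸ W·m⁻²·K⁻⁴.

T ≈ 1250 K

The star's surface emits σT_*⁴; at distance d the flux is S = σT_*⁴(R_*/d)².
S = 5.67×10⁻⁸·(4060)⁴·(3.98×10⁹/2.09×10¹⁰)² = 5.587×10⁵ W/m².
For an isothermal sphere T⁴ = (1−a)S/(4σ) = 2.463×10¹² K⁴.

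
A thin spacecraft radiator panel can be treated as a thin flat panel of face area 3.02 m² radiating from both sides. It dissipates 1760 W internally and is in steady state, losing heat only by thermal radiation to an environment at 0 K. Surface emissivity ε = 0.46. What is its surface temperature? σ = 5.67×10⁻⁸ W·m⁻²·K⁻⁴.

Steady state: internal power = radiated power, P = εσA T⁴.
Radiating area A = 2·3.02 = 6.040 m².
T⁴ = P/(εσA) = 1760/(0.46·5.67×10⁻⁸·6.040) = 1.117×10¹⁰ K⁴.
T = (1.117×10¹⁰)^(1/4).

T ≈ 325 K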